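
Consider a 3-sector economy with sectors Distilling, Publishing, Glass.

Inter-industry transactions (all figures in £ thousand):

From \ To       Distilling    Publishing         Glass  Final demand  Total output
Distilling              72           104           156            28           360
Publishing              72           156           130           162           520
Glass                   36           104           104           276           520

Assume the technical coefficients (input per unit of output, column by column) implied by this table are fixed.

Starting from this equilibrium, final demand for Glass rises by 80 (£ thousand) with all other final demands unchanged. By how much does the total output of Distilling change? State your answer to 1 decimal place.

Δx_1 = 61.5

Technical coefficients a_ij = z_ij / X_j:
  a_11 = 72/360 = 0.20, a_21 = 72/360 = 0.20, a_31 = 36/360 = 0.10
  a_12 = 104/520 = 0.20, a_22 = 156/520 = 0.30, a_32 = 104/520 = 0.20
  a_13 = 156/520 = 0.30, a_23 = 130/520 = 0.25, a_33 = 104/520 = 0.20
I − A =
  [   0.80    -0.20    -0.30]
  [  -0.20     0.70    -0.25]
  [  -0.10    -0.20     0.80]
Cofactors of I−A, C_ij = (−1)^(i+j)·(minor ij) (rows/columns in the sector order above):
  C_11 = (0.70)(0.80) − (-0.25)(-0.20) = 0.5100
  C_12 = −[(-0.20)(0.80) − (-0.25)(-0.10)] = 0.1850
  C_13 = (-0.20)(-0.20) − (0.70)(-0.10) = 0.1100
  C_21 = −[(-0.20)(0.80) − (-0.30)(-0.20)] = 0.2200
  C_22 = (0.80)(0.80) − (-0.30)(-0.10) = 0.6100
  C_23 = −[(0.80)(-0.20) − (-0.20)(-0.10)] = 0.1800
  C_31 = (-0.20)(-0.25) − (-0.30)(0.70) = 0.2600
  C_32 = −[(0.80)(-0.25) − (-0.30)(-0.20)] = 0.2600
  C_33 = (0.80)(0.70) − (-0.20)(-0.20) = 0.5200
det(I−A) = Σ_j (I−A)_1j·C_1j = (0.80)(0.5100) + (-0.20)(0.1850) + (-0.30)(0.1100) = 0.3380
adj(I−A) = Cᵀ =
  [ 0.5100   0.2200   0.2600]
  [ 0.1850   0.6100   0.2600]
  [ 0.1100   0.1800   0.5200]
(I − A)⁻¹ = adj(I−A) / det(I−A) ≈
  [   1.5089     0.6509     0.7692]
  [   0.5473     1.8047     0.7692]
  [   0.3254     0.5325     1.5385]
Δx = (I − A)⁻¹ Δd with Δd having +80 in the Glass component and 0 elsewhere.
So Δx_1 = L_13 · (+80), where L_13 = adj(I−A)_13 / det(I−A) = 0.2600 / 0.3380.
Δx_1 = 0.2600 × (+80) / 0.3380 = 20.80 / 0.3380 ≈ 61.5.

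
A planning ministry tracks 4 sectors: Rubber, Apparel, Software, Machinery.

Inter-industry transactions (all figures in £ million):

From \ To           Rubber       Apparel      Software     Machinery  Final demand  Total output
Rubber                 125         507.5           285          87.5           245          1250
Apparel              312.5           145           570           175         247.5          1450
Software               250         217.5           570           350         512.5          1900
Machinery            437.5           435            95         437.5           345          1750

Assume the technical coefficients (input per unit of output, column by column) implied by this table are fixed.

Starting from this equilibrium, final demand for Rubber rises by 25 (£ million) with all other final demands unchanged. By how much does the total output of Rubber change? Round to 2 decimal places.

Δx_1 = 43.61

Technical coefficients a_ij = z_ij / X_j:
  a_11 = 125/1250 = 0.10, a_21 = 312.5/1250 = 0.25, a_31 = 250/1250 = 0.20, a_41 = 437.5/1250 = 0.35
  a_12 = 507.5/1450 = 0.35, a_22 = 145/1450 = 0.10, a_32 = 217.5/1450 = 0.15, a_42 = 435/1450 = 0.30
  a_13 = 285/1900 = 0.15, a_23 = 570/1900 = 0.30, a_33 = 570/1900 = 0.30, a_43 = 95/1900 = 0.05
  a_14 = 87.5/1750 = 0.05, a_24 = 175/1750 = 0.10, a_34 = 350/1750 = 0.20, a_44 = 437.5/1750 = 0.25
I − A =
  [   0.90    -0.35    -0.15    -0.05]
  [  -0.25     0.90    -0.30    -0.10]
  [  -0.20    -0.15     0.70    -0.20]
  [  -0.35    -0.30    -0.05     0.75]
Compute the cofactors C_ij = (−1)^(i+j)·(3×3 minor ij) of I−A; the adjugate is their transpose:
adj(I−A) = Cᵀ =
  [ 0.390000   0.217000   0.184000   0.104000]
  [ 0.220250   0.417750   0.235750   0.133250]
  [ 0.240375   0.232625   0.483125   0.175875]
  [ 0.286125   0.283875   0.212375   0.411625]
det(I−A) = Σ_j (I−A)_1j·C_1j = (0.90)(0.390000) + (-0.35)(0.220250) + (-0.15)(0.240375) + (-0.05)(0.286125) = 0.22355
(I − A)⁻¹ = adj(I−A) / det(I−A) ≈
  [   1.7446     0.9707     0.8231     0.4652]
  [   0.9852     1.8687     1.0546     0.5961]
  [   1.0753     1.0406     2.1611     0.7867]
  [   1.2799     1.2699     0.9500     1.8413]
Δx = (I − A)⁻¹ Δd with Δd having +25 in the Rubber component and 0 elsewhere.
So Δx_1 = L_11 · (+25), where L_11 = adj(I−A)_11 / det(I−A) = 0.390000 / 0.22355.
Δx_1 = 0.390000 × (+25) / 0.22355 = 9.75 / 0.22355 ≈ 43.61.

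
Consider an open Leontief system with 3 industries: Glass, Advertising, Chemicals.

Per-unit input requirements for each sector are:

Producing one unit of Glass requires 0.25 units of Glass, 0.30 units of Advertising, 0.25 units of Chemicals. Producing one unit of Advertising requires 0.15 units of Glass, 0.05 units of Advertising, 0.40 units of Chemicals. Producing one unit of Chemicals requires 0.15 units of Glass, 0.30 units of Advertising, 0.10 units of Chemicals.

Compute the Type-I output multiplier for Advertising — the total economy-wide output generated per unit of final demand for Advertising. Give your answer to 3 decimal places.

I − A =
  [   0.75    -0.15    -0.15]
  [  -0.30     0.95    -0.30]
  [  -0.25    -0.40     0.90]
Cofactors of I−A, C_ij = (−1)^(i+j)·(minor ij) (rows/columns in the sector order above):
  C_11 = (0.95)(0.90) − (-0.30)(-0.40) = 0.7350
  C_12 = −[(-0.30)(0.90) − (-0.30)(-0.25)] = 0.3450
  C_13 = (-0.30)(-0.40) − (0.95)(-0.25) = 0.3575
  C_21 = −[(-0.15)(0.90) − (-0.15)(-0.40)] = 0.1950
  C_22 = (0.75)(0.90) − (-0.15)(-0.25) = 0.6375
  C_23 = −[(0.75)(-0.40) − (-0.15)(-0.25)] = 0.3375
  C_31 = (-0.15)(-0.30) − (-0.15)(0.95) = 0.1875
  C_32 = −[(0.75)(-0.30) − (-0.15)(-0.30)] = 0.2700
  C_33 = (0.75)(0.95) − (-0.15)(-0.30) = 0.6675
det(I−A) = Σ_j (I−A)_1j·C_1j = (0.75)(0.7350) + (-0.15)(0.3450) + (-0.15)(0.3575) = 0.445875
adj(I−A) = Cᵀ =
  [ 0.7350   0.1950   0.1875]
  [ 0.3450   0.6375   0.2700]
  [ 0.3575   0.3375   0.6675]
(I − A)⁻¹ = adj(I−A) / det(I−A) ≈
  [   1.6484     0.4373     0.4205]
  [   0.7738     1.4298     0.6056]
  [   0.8018     0.7569     1.4971]
The output multiplier for sector j is the column-j sum of the Leontief inverse (I − A)⁻¹ = adj(I−A) / det(I−A).
Column 2 of adj(I−A): (0.1950, 0.6375, 0.3375); det(I−A) = 0.445875.
m_2 = (0.1950 + 0.6375 + 0.3375) / 0.445875 = 1.17 / 0.445875 ≈ 2.624.

m_2 = 2.624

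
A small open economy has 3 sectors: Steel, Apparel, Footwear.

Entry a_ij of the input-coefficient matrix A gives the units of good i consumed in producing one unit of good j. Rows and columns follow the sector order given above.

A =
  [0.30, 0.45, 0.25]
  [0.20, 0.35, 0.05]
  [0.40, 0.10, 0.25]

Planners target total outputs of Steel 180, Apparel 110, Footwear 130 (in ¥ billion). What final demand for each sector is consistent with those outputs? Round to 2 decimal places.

I − A =
  [   0.70    -0.45    -0.25]
  [  -0.20     0.65    -0.05]
  [  -0.40    -0.10     0.75]
d = (I − A) x:
  d_S = (+0.70)·180 + (-0.45)·110 + (-0.25)·130 = 44.00
  d_A = (-0.20)·180 + (+0.65)·110 + (-0.05)·130 = 29.00
  d_F = (-0.40)·180 + (-0.10)·110 + (+0.75)·130 = 14.50

d_S = 44.00, d_A = 29.00, d_F = 14.50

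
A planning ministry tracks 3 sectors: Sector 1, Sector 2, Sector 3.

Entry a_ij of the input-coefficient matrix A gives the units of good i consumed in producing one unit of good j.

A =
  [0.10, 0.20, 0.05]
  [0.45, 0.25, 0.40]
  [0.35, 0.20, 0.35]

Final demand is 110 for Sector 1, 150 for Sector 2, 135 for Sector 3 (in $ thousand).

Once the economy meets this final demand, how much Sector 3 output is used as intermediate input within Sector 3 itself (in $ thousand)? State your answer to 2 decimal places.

z_33 = 206.90

I − A =
  [   0.90    -0.20    -0.05]
  [  -0.45     0.75    -0.40]
  [  -0.35    -0.20     0.65]
Cofactors of I−A, C_ij = (−1)^(i+j)·(minor ij) (rows/columns in the sector order above):
  C_11 = (0.75)(0.65) − (-0.40)(-0.20) = 0.4075
  C_12 = −[(-0.45)(0.65) − (-0.40)(-0.35)] = 0.4325
  C_13 = (-0.45)(-0.20) − (0.75)(-0.35) = 0.3525
  C_21 = −[(-0.20)(0.65) − (-0.05)(-0.20)] = 0.1400
  C_22 = (0.90)(0.65) − (-0.05)(-0.35) = 0.5675
  C_23 = −[(0.90)(-0.20) − (-0.20)(-0.35)] = 0.2500
  C_31 = (-0.20)(-0.40) − (-0.05)(0.75) = 0.1175
  C_32 = −[(0.90)(-0.40) − (-0.05)(-0.45)] = 0.3825
  C_33 = (0.90)(0.75) − (-0.20)(-0.45) = 0.5850
det(I−A) = Σ_j (I−A)_1j·C_1j = (0.90)(0.4075) + (-0.20)(0.4325) + (-0.05)(0.3525) = 0.262625
adj(I−A) = Cᵀ =
  [ 0.4075   0.1400   0.1175]
  [ 0.4325   0.5675   0.3825]
  [ 0.3525   0.2500   0.5850]
(I − A)⁻¹ = adj(I−A) / det(I−A) ≈
  [   1.5516     0.5331     0.4474]
  [   1.6468     2.1609     1.4564]
  [   1.3422     0.9519     2.2275]
First solve x = (I − A)⁻¹ d = adj(I−A)·d / det(I−A); in particular x_3 = (0.3525·110 + 0.2500·150 + 0.5850·135) / 0.262625 = 155.25 / 0.262625 ≈ 591.1471.
Intermediate flow from 3 to 3: z_33 = a_33 · x_3 = 0.35 × 155.25 / 0.262625 = 54.3375 / 0.262625 ≈ 206.90.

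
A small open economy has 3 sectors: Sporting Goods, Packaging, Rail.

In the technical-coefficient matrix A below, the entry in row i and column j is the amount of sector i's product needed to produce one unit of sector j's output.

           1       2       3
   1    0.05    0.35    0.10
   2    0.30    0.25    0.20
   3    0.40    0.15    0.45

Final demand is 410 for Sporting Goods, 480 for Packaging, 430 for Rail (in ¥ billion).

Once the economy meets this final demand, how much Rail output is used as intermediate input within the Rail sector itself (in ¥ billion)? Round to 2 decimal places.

z_33 = 996.29

I − A =
  [   0.95    -0.35    -0.10]
  [  -0.30     0.75    -0.20]
  [  -0.40    -0.15     0.55]
Cofactors of I−A, C_ij = (−1)^(i+j)·(minor ij) (rows/columns in the sector order above):
  C_11 = (0.75)(0.55) − (-0.20)(-0.15) = 0.3825
  C_12 = −[(-0.30)(0.55) − (-0.20)(-0.40)] = 0.2450
  C_13 = (-0.30)(-0.15) − (0.75)(-0.40) = 0.3450
  C_21 = −[(-0.35)(0.55) − (-0.10)(-0.15)] = 0.2075
  C_22 = (0.95)(0.55) − (-0.10)(-0.40) = 0.4825
  C_23 = −[(0.95)(-0.15) − (-0.35)(-0.40)] = 0.2825
  C_31 = (-0.35)(-0.20) − (-0.10)(0.75) = 0.1450
  C_32 = −[(0.95)(-0.20) − (-0.10)(-0.30)] = 0.2200
  C_33 = (0.95)(0.75) − (-0.35)(-0.30) = 0.6075
det(I−A) = Σ_j (I−A)_1j·C_1j = (0.95)(0.3825) + (-0.35)(0.2450) + (-0.10)(0.3450) = 0.243125
adj(I−A) = Cᵀ =
  [ 0.3825   0.2075   0.1450]
  [ 0.2450   0.4825   0.2200]
  [ 0.3450   0.2825   0.6075]
(I − A)⁻¹ = adj(I−A) / det(I−A) ≈
  [   1.5733     0.8535     0.5964]
  [   1.0077     1.9846     0.9049]
  [   1.4190     1.1620     2.4987]
First solve x = (I − A)⁻¹ d = adj(I−A)·d / det(I−A); in particular x_3 = (0.3450·410 + 0.2825·480 + 0.6075·430) / 0.243125 = 538.275 / 0.243125 ≈ 2213.9846.
Intermediate flow from 3 to 3: z_33 = a_33 · x_3 = 0.45 × 538.275 / 0.243125 = 242.22375 / 0.243125 ≈ 996.29.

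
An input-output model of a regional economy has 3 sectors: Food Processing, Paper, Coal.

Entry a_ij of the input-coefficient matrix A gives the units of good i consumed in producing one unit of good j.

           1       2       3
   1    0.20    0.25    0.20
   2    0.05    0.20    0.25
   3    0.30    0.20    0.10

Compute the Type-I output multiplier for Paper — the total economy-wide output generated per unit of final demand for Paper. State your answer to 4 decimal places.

I − A =
  [   0.80    -0.25    -0.20]
  [  -0.05     0.80    -0.25]
  [  -0.30    -0.20     0.90]
Cofactors of I−A, C_ij = (−1)^(i+j)·(minor ij) (rows/columns in the sector order above):
  C_11 = (0.80)(0.90) − (-0.25)(-0.20) = 0.6700
  C_12 = −[(-0.05)(0.90) − (-0.25)(-0.30)] = 0.1200
  C_13 = (-0.05)(-0.20) − (0.80)(-0.30) = 0.2500
  C_21 = −[(-0.25)(0.90) − (-0.20)(-0.20)] = 0.2650
  C_22 = (0.80)(0.90) − (-0.20)(-0.30) = 0.6600
  C_23 = −[(0.80)(-0.20) − (-0.25)(-0.30)] = 0.2350
  C_31 = (-0.25)(-0.25) − (-0.20)(0.80) = 0.2225
  C_32 = −[(0.80)(-0.25) − (-0.20)(-0.05)] = 0.2100
  C_33 = (0.80)(0.80) − (-0.25)(-0.05) = 0.6275
det(I−A) = Σ_j (I−A)_1j·C_1j = (0.80)(0.6700) + (-0.25)(0.1200) + (-0.20)(0.2500) = 0.4560
adj(I−A) = Cᵀ =
  [ 0.6700   0.2650   0.2225]
  [ 0.1200   0.6600   0.2100]
  [ 0.2500   0.2350   0.6275]
(I − A)⁻¹ = adj(I−A) / det(I−A) ≈
  [   1.46930     0.58114     0.48794]
  [   0.26316     1.44737     0.46053]
  [   0.54825     0.51535     1.37610]
The output multiplier for sector j is the column-j sum of the Leontief inverse (I − A)⁻¹ = adj(I−A) / det(I−A).
Column 2 of adj(I−A): (0.2650, 0.6600, 0.2350); det(I−A) = 0.4560.
m_2 = (0.2650 + 0.6600 + 0.2350) / 0.4560 = 1.16 / 0.4560 ≈ 2.5439.

m_2 = 2.5439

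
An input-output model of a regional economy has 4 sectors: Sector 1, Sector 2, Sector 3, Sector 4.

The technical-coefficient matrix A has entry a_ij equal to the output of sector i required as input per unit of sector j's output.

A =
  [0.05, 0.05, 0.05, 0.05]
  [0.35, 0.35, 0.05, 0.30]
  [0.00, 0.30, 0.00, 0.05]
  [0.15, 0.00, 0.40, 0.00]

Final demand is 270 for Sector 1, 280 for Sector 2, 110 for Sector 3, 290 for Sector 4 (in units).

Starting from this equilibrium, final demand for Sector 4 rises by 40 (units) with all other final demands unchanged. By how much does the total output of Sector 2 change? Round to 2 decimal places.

Δx_2 = 23.33

I − A =
  [   0.95    -0.05    -0.05    -0.05]
  [  -0.35     0.65    -0.05    -0.30]
  [   0.00    -0.30     1.00    -0.05]
  [  -0.15     0.00    -0.40     1.00]
Compute the cofactors C_ij = (−1)^(i+j)·(3×3 minor ij) of I−A; the adjugate is their transpose:
adj(I−A) = Cᵀ =
  [ 0.586000   0.070000   0.054000   0.053000]
  [ 0.388375   0.923125   0.187875   0.305750]
  [ 0.123375   0.283125   0.592875   0.120750]
  [ 0.137250   0.123750   0.245250   0.580500]
det(I−A) = Σ_j (I−A)_1j·C_1j = (0.95)(0.586000) + (-0.05)(0.388375) + (-0.05)(0.123375) + (-0.05)(0.137250) = 0.52425
(I − A)⁻¹ = adj(I−A) / det(I−A) ≈
  [   1.1178     0.1335     0.1030     0.1011]
  [   0.7408     1.7608     0.3584     0.5832]
  [   0.2353     0.5401     1.1309     0.2303]
  [   0.2618     0.2361     0.4678     1.1073]
Δx = (I − A)⁻¹ Δd with Δd having +40 in the Sector 4 component and 0 elsewhere.
So Δx_2 = L_24 · (+40), where L_24 = adj(I−A)_24 / det(I−A) = 0.305750 / 0.52425.
Δx_2 = 0.305750 × (+40) / 0.52425 = 12.23 / 0.52425 ≈ 23.33.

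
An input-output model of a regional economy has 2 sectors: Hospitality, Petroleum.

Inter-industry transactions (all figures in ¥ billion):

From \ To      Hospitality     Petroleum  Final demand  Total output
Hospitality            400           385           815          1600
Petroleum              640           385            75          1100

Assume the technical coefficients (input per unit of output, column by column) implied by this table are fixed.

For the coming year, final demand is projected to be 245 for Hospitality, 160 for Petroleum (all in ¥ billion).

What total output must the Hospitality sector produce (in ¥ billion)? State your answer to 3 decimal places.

x_1 = 619.424

Technical coefficients a_ij = z_ij / X_j:
  a_11 = 400/1600 = 0.25, a_21 = 640/1600 = 0.40
  a_12 = 385/1100 = 0.35, a_22 = 385/1100 = 0.35
I − A =
  [   0.75    -0.35]
  [  -0.40     0.65]
det(I−A) = (0.75)(0.65) − (-0.35)(-0.40) = 0.3475
adj(I−A) = [[0.65, 0.35], [0.40, 0.75]]
(I − A)⁻¹ = adj(I−A) / det(I−A) ≈
  [   1.8705     1.0072]
  [   1.1511     2.1583]
x = (I − A)⁻¹ d = adj(I−A)·d / det(I−A), with det(I−A) = 0.3475:
  x_1 = (0.65·245 + 0.35·160) / 0.3475 = 215.25 / 0.3475 ≈ 619.424
  x_2 = (0.40·245 + 0.75·160) / 0.3475 = 218.00 / 0.3475 ≈ 627.338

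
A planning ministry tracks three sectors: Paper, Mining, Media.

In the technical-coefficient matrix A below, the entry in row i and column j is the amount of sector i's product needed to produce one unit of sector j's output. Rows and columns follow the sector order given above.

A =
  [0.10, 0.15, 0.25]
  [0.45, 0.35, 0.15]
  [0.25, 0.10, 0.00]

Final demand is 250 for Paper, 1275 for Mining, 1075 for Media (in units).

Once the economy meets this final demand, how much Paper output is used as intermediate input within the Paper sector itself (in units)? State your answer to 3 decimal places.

I − A =
  [   0.90    -0.15    -0.25]
  [  -0.45     0.65    -0.15]
  [  -0.25    -0.10     1.00]
Cofactors of I−A, C_ij = (−1)^(i+j)·(minor ij) (rows/columns in the sector order above):
  C_11 = (0.65)(1.00) − (-0.15)(-0.10) = 0.6350
  C_12 = −[(-0.45)(1.00) − (-0.15)(-0.25)] = 0.4875
  C_13 = (-0.45)(-0.10) − (0.65)(-0.25) = 0.2075
  C_21 = −[(-0.15)(1.00) − (-0.25)(-0.10)] = 0.1750
  C_22 = (0.90)(1.00) − (-0.25)(-0.25) = 0.8375
  C_23 = −[(0.90)(-0.10) − (-0.15)(-0.25)] = 0.1275
  C_31 = (-0.15)(-0.15) − (-0.25)(0.65) = 0.1850
  C_32 = −[(0.90)(-0.15) − (-0.25)(-0.45)] = 0.2475
  C_33 = (0.90)(0.65) − (-0.15)(-0.45) = 0.5175
det(I−A) = Σ_j (I−A)_1j·C_1j = (0.90)(0.6350) + (-0.15)(0.4875) + (-0.25)(0.2075) = 0.4465
adj(I−A) = Cᵀ =
  [ 0.6350   0.1750   0.1850]
  [ 0.4875   0.8375   0.2475]
  [ 0.2075   0.1275   0.5175]
(I − A)⁻¹ = adj(I−A) / det(I−A) ≈
  [   1.4222     0.3919     0.4143]
  [   1.0918     1.8757     0.5543]
  [   0.4647     0.2856     1.1590]
First solve x = (I − A)⁻¹ d = adj(I−A)·d / det(I−A); in particular x_1 = (0.6350·250 + 0.1750·1275 + 0.1850·1075) / 0.4465 = 580.75 / 0.4465 ≈ 1300.67189.
Intermediate flow from 1 to 1: z_11 = a_11 · x_1 = 0.10 × 580.75 / 0.4465 = 58.075 / 0.4465 ≈ 130.067.

z_11 = 130.067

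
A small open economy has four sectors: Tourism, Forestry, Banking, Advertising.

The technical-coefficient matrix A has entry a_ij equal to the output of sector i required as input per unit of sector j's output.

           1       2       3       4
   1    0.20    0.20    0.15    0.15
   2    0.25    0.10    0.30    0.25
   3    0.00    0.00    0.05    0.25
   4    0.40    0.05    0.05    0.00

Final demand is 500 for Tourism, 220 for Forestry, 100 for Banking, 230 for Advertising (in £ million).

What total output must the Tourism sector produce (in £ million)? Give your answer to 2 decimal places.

I − A =
  [   0.80    -0.20    -0.15    -0.15]
  [  -0.25     0.90    -0.30    -0.25]
  [   0.00     0.00     0.95    -0.25]
  [  -0.40    -0.05    -0.05     1.00]
Compute the cofactors C_ij = (−1)^(i+j)·(3×3 minor ij) of I−A; the adjugate is their transpose:
adj(I−A) = Cᵀ =
  [ 0.828125   0.196500   0.204625   0.224500]
  [ 0.359375   0.678000   0.286375   0.295000]
  [ 0.093125   0.030000   0.584125   0.167500]
  [ 0.353875   0.114000   0.125375   0.636500]
det(I−A) = Σ_j (I−A)_1j·C_1j = (0.80)(0.828125) + (-0.20)(0.359375) + (-0.15)(0.093125) + (-0.15)(0.353875) = 0.523575
(I − A)⁻¹ = adj(I−A) / det(I−A) ≈
  [   1.5817     0.3753     0.3908     0.4288]
  [   0.6864     1.2949     0.5470     0.5634]
  [   0.1779     0.0573     1.1156     0.3199]
  [   0.6759     0.2177     0.2395     1.2157]
x = (I − A)⁻¹ d = adj(I−A)·d / det(I−A), with det(I−A) = 0.523575:
  x_1 = (0.828125·500 + 0.196500·220 + 0.204625·100 + 0.224500·230) / 0.523575 = 529.39 / 0.523575 ≈ 1011.11
  x_2 = (0.359375·500 + 0.678000·220 + 0.286375·100 + 0.295000·230) / 0.523575 = 425.335 / 0.523575 ≈ 812.37
  x_3 = (0.093125·500 + 0.030000·220 + 0.584125·100 + 0.167500·230) / 0.523575 = 150.10 / 0.523575 ≈ 286.68
  x_4 = (0.353875·500 + 0.114000·220 + 0.125375·100 + 0.636500·230) / 0.523575 = 360.95 / 0.523575 ≈ 689.40

x_1 = 1011.11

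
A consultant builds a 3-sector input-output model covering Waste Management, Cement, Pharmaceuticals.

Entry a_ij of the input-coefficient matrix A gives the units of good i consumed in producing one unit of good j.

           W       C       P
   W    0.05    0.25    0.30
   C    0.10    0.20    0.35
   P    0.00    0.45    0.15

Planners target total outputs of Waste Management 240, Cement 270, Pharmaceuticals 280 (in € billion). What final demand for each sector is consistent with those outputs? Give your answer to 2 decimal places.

I − A =
  [   0.95    -0.25    -0.30]
  [  -0.10     0.80    -0.35]
  [   0.00    -0.45     0.85]
d = (I − A) x:
  d_W = (+0.95)·240 + (-0.25)·270 + (-0.30)·280 = 76.50
  d_C = (-0.10)·240 + (+0.80)·270 + (-0.35)·280 = 94.00
  d_P = (+0.00)·240 + (-0.45)·270 + (+0.85)·280 = 116.50

d_W = 76.50, d_C = 94.00, d_P = 116.50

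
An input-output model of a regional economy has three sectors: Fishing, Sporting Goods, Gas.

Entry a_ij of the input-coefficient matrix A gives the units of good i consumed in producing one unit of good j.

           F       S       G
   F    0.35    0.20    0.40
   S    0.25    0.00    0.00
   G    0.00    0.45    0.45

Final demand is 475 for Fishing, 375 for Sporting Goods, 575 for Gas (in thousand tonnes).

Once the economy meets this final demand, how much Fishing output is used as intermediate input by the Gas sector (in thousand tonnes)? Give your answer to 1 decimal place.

I − A =
  [   0.65    -0.20    -0.40]
  [  -0.25     1.00     0.00]
  [   0.00    -0.45     0.55]
Cofactors of I−A, C_ij = (−1)^(i+j)·(minor ij) (rows/columns in the sector order above):
  C_11 = (1.00)(0.55) − (0.00)(-0.45) = 0.5500
  C_12 = −[(-0.25)(0.55) − (0.00)(0.00)] = 0.1375
  C_13 = (-0.25)(-0.45) − (1.00)(0.00) = 0.1125
  C_21 = −[(-0.20)(0.55) − (-0.40)(-0.45)] = 0.2900
  C_22 = (0.65)(0.55) − (-0.40)(0.00) = 0.3575
  C_23 = −[(0.65)(-0.45) − (-0.20)(0.00)] = 0.2925
  C_31 = (-0.20)(0.00) − (-0.40)(1.00) = 0.4000
  C_32 = −[(0.65)(0.00) − (-0.40)(-0.25)] = 0.1000
  C_33 = (0.65)(1.00) − (-0.20)(-0.25) = 0.6000
det(I−A) = Σ_j (I−A)_1j·C_1j = (0.65)(0.5500) + (-0.20)(0.1375) + (-0.40)(0.1125) = 0.2850
adj(I−A) = Cᵀ =
  [ 0.5500   0.2900   0.4000]
  [ 0.1375   0.3575   0.1000]
  [ 0.1125   0.2925   0.6000]
(I − A)⁻¹ = adj(I−A) / det(I−A) ≈
  [   1.9298     1.0175     1.4035]
  [   0.4825     1.2544     0.3509]
  [   0.3947     1.0263     2.1053]
First solve x = (I − A)⁻¹ d = adj(I−A)·d / det(I−A); in particular x_G = (0.1125·475 + 0.2925·375 + 0.6000·575) / 0.2850 = 508.125 / 0.2850 ≈ 1782.895.
Intermediate flow from F to G: z_FG = a_FG · x_G = 0.40 × 508.125 / 0.2850 = 203.25 / 0.2850 ≈ 713.2.

z_FG = 713.2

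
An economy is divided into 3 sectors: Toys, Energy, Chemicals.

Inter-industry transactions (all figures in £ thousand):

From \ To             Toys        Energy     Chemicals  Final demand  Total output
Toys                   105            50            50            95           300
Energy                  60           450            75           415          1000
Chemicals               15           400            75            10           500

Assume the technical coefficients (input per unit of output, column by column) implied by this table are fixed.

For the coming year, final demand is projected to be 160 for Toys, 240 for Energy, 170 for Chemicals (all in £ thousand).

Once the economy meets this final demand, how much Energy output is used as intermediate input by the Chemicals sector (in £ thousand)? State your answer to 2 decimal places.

z_23 = 85.18

Technical coefficients a_ij = z_ij / X_j:
  a_11 = 105/300 = 0.35, a_21 = 60/300 = 0.20, a_31 = 15/300 = 0.05
  a_12 = 50/1000 = 0.05, a_22 = 450/1000 = 0.45, a_32 = 400/1000 = 0.40
  a_13 = 50/500 = 0.10, a_23 = 75/500 = 0.15, a_33 = 75/500 = 0.15
I − A =
  [   0.65    -0.05    -0.10]
  [  -0.20     0.55    -0.15]
  [  -0.05    -0.40     0.85]
Cofactors of I−A, C_ij = (−1)^(i+j)·(minor ij) (rows/columns in the sector order above):
  C_11 = (0.55)(0.85) − (-0.15)(-0.40) = 0.4075
  C_12 = −[(-0.20)(0.85) − (-0.15)(-0.05)] = 0.1775
  C_13 = (-0.20)(-0.40) − (0.55)(-0.05) = 0.1075
  C_21 = −[(-0.05)(0.85) − (-0.10)(-0.40)] = 0.0825
  C_22 = (0.65)(0.85) − (-0.10)(-0.05) = 0.5475
  C_23 = −[(0.65)(-0.40) − (-0.05)(-0.05)] = 0.2625
  C_31 = (-0.05)(-0.15) − (-0.10)(0.55) = 0.0625
  C_32 = −[(0.65)(-0.15) − (-0.10)(-0.20)] = 0.1175
  C_33 = (0.65)(0.55) − (-0.05)(-0.20) = 0.3475
det(I−A) = Σ_j (I−A)_1j·C_1j = (0.65)(0.4075) + (-0.05)(0.1775) + (-0.10)(0.1075) = 0.24525
adj(I−A) = Cᵀ =
  [ 0.4075   0.0825   0.0625]
  [ 0.1775   0.5475   0.1175]
  [ 0.1075   0.2625   0.3475]
(I − A)⁻¹ = adj(I−A) / det(I−A) ≈
  [   1.6616     0.3364     0.2548]
  [   0.7238     2.2324     0.4791]
  [   0.4383     1.0703     1.4169]
First solve x = (I − A)⁻¹ d = adj(I−A)·d / det(I−A); in particular x_3 = (0.1075·160 + 0.2625·240 + 0.3475·170) / 0.24525 = 139.275 / 0.24525 ≈ 567.8899.
Intermediate flow from 2 to 3: z_23 = a_23 · x_3 = 0.15 × 139.275 / 0.24525 = 20.89125 / 0.24525 ≈ 85.18.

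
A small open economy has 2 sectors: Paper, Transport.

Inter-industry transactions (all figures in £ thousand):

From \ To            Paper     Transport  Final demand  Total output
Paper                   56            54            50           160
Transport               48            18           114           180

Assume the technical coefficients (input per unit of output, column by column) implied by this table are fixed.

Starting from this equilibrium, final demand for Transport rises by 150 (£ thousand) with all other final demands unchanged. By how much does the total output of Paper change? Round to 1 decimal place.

Technical coefficients a_ij = z_ij / X_j:
  a_11 = 56/160 = 0.35, a_21 = 48/160 = 0.30
  a_12 = 54/180 = 0.30, a_22 = 18/180 = 0.10
I − A =
  [   0.65    -0.30]
  [  -0.30     0.90]
det(I−A) = (0.65)(0.90) − (-0.30)(-0.30) = 0.4950
adj(I−A) = [[0.90, 0.30], [0.30, 0.65]]
(I − A)⁻¹ = adj(I−A) / det(I−A) ≈
  [   1.8182     0.6061]
  [   0.6061     1.3131]
Δx = (I − A)⁻¹ Δd with Δd having +150 in the Transport component and 0 elsewhere.
So Δx_1 = L_12 · (+150), where L_12 = adj(I−A)_12 / det(I−A) = 0.30 / 0.4950.
Δx_1 = 0.30 × (+150) / 0.4950 = 45.00 / 0.4950 ≈ 90.9.

Δx_1 = 90.9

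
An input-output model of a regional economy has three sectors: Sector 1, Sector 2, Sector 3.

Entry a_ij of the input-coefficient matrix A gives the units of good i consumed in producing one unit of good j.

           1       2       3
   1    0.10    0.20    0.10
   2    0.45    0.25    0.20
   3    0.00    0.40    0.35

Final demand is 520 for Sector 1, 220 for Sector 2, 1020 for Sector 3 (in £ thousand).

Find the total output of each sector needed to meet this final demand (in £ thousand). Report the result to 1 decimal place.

x_1 = 1263.0, x_2 = 1758.1, x_3 = 2651.2

I − A =
  [   0.90    -0.20    -0.10]
  [  -0.45     0.75    -0.20]
  [   0.00    -0.40     0.65]
Cofactors of I−A, C_ij = (−1)^(i+j)·(minor ij) (rows/columns in the sector order above):
  C_11 = (0.75)(0.65) − (-0.20)(-0.40) = 0.4075
  C_12 = −[(-0.45)(0.65) − (-0.20)(0.00)] = 0.2925
  C_13 = (-0.45)(-0.40) − (0.75)(0.00) = 0.1800
  C_21 = −[(-0.20)(0.65) − (-0.10)(-0.40)] = 0.1700
  C_22 = (0.90)(0.65) − (-0.10)(0.00) = 0.5850
  C_23 = −[(0.90)(-0.40) − (-0.20)(0.00)] = 0.3600
  C_31 = (-0.20)(-0.20) − (-0.10)(0.75) = 0.1150
  C_32 = −[(0.90)(-0.20) − (-0.10)(-0.45)] = 0.2250
  C_33 = (0.90)(0.75) − (-0.20)(-0.45) = 0.5850
det(I−A) = Σ_j (I−A)_1j·C_1j = (0.90)(0.4075) + (-0.20)(0.2925) + (-0.10)(0.1800) = 0.29025
adj(I−A) = Cᵀ =
  [ 0.4075   0.1700   0.1150]
  [ 0.2925   0.5850   0.2250]
  [ 0.1800   0.3600   0.5850]
(I − A)⁻¹ = adj(I−A) / det(I−A) ≈
  [   1.4040     0.5857     0.3962]
  [   1.0078     2.0155     0.7752]
  [   0.6202     1.2403     2.0155]
x = (I − A)⁻¹ d = adj(I−A)·d / det(I−A), with det(I−A) = 0.29025:
  x_1 = (0.4075·520 + 0.1700·220 + 0.1150·1020) / 0.29025 = 366.60 / 0.29025 ≈ 1263.0
  x_2 = (0.2925·520 + 0.5850·220 + 0.2250·1020) / 0.29025 = 510.30 / 0.29025 ≈ 1758.1
  x_3 = (0.1800·520 + 0.3600·220 + 0.5850·1020) / 0.29025 = 769.50 / 0.29025 ≈ 2651.2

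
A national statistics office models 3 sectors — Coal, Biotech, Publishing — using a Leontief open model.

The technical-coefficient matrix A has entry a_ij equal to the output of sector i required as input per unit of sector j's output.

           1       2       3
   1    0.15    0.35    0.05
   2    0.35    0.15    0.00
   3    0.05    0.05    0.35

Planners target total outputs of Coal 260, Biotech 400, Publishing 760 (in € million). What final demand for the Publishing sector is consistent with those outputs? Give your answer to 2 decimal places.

I − A =
  [   0.85    -0.35    -0.05]
  [  -0.35     0.85     0.00]
  [  -0.05    -0.05     0.65]
d = (I − A) x:
  d_1 = (+0.85)·260 + (-0.35)·400 + (-0.05)·760 = 43.00
  d_2 = (-0.35)·260 + (+0.85)·400 + (+0.00)·760 = 249.00
  d_3 = (-0.05)·260 + (-0.05)·400 + (+0.65)·760 = 461.00

d_3 = 461.00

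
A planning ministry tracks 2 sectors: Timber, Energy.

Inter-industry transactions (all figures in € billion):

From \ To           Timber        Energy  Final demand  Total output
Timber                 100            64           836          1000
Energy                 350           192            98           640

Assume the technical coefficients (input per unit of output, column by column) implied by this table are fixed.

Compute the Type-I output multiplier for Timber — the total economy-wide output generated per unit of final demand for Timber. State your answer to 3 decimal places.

m_T = 1.765

Technical coefficients a_ij = z_ij / X_j:
  a_TT = 100/1000 = 0.10, a_ET = 350/1000 = 0.35
  a_TE = 64/640 = 0.10, a_EE = 192/640 = 0.30
I − A =
  [   0.90    -0.10]
  [  -0.35     0.70]
det(I−A) = (0.90)(0.70) − (-0.10)(-0.35) = 0.5950
adj(I−A) = [[0.70, 0.10], [0.35, 0.90]]
(I − A)⁻¹ = adj(I−A) / det(I−A) ≈
  [   1.1765     0.1681]
  [   0.5882     1.5126]
The output multiplier for sector j is the column-j sum of the Leontief inverse (I − A)⁻¹ = adj(I−A) / det(I−A).
Column T of adj(I−A): (0.70, 0.35); det(I−A) = 0.5950.
m_T = (0.70 + 0.35) / 0.5950 = 1.05 / 0.5950 ≈ 1.765.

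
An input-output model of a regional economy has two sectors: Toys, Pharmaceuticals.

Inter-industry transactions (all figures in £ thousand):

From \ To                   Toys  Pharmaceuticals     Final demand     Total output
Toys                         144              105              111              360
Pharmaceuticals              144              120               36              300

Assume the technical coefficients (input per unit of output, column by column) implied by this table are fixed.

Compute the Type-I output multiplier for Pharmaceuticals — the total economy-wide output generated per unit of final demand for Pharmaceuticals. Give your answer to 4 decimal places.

m_P = 4.3182

Technical coefficients a_ij = z_ij / X_j:
  a_TT = 144/360 = 0.40, a_PT = 144/360 = 0.40
  a_TP = 105/300 = 0.35, a_PP = 120/300 = 0.40
I − A =
  [   0.60    -0.35]
  [  -0.40     0.60]
det(I−A) = (0.60)(0.60) − (-0.35)(-0.40) = 0.2200
adj(I−A) = [[0.60, 0.35], [0.40, 0.60]]
(I − A)⁻¹ = adj(I−A) / det(I−A) ≈
  [   2.72727     1.59091]
  [   1.81818     2.72727]
The output multiplier for sector j is the column-j sum of the Leontief inverse (I − A)⁻¹ = adj(I−A) / det(I−A).
Column P of adj(I−A): (0.35, 0.60); det(I−A) = 0.2200.
m_P = (0.35 + 0.60) / 0.2200 = 0.95 / 0.2200 ≈ 4.3182.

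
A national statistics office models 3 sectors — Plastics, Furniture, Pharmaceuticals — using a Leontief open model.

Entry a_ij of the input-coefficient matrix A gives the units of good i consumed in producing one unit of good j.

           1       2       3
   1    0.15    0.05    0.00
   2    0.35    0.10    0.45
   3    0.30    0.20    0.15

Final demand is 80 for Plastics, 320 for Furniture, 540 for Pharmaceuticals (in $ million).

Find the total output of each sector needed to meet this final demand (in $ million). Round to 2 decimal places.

I − A =
  [   0.85    -0.05     0.00]
  [  -0.35     0.90    -0.45]
  [  -0.30    -0.20     0.85]
Cofactors of I−A, C_ij = (−1)^(i+j)·(minor ij) (rows/columns in the sector order above):
  C_11 = (0.90)(0.85) − (-0.45)(-0.20) = 0.6750
  C_12 = −[(-0.35)(0.85) − (-0.45)(-0.30)] = 0.4325
  C_13 = (-0.35)(-0.20) − (0.90)(-0.30) = 0.3400
  C_21 = −[(-0.05)(0.85) − (0.00)(-0.20)] = 0.0425
  C_22 = (0.85)(0.85) − (0.00)(-0.30) = 0.7225
  C_23 = −[(0.85)(-0.20) − (-0.05)(-0.30)] = 0.1850
  C_31 = (-0.05)(-0.45) − (0.00)(0.90) = 0.0225
  C_32 = −[(0.85)(-0.45) − (0.00)(-0.35)] = 0.3825
  C_33 = (0.85)(0.90) − (-0.05)(-0.35) = 0.7475
det(I−A) = Σ_j (I−A)_1j·C_1j = (0.85)(0.6750) + (-0.05)(0.4325) + (0.00)(0.3400) = 0.552125
adj(I−A) = Cᵀ =
  [ 0.6750   0.0425   0.0225]
  [ 0.4325   0.7225   0.3825]
  [ 0.3400   0.1850   0.7475]
(I − A)⁻¹ = adj(I−A) / det(I−A) ≈
  [   1.2225     0.0770     0.0408]
  [   0.7833     1.3086     0.6928]
  [   0.6158     0.3351     1.3539]
x = (I − A)⁻¹ d = adj(I−A)·d / det(I−A), with det(I−A) = 0.552125:
  x_1 = (0.6750·80 + 0.0425·320 + 0.0225·540) / 0.552125 = 79.75 / 0.552125 ≈ 144.44
  x_2 = (0.4325·80 + 0.7225·320 + 0.3825·540) / 0.552125 = 472.35 / 0.552125 ≈ 855.51
  x_3 = (0.3400·80 + 0.1850·320 + 0.7475·540) / 0.552125 = 490.05 / 0.552125 ≈ 887.57

x_1 = 144.44, x_2 = 855.51, x_3 = 887.57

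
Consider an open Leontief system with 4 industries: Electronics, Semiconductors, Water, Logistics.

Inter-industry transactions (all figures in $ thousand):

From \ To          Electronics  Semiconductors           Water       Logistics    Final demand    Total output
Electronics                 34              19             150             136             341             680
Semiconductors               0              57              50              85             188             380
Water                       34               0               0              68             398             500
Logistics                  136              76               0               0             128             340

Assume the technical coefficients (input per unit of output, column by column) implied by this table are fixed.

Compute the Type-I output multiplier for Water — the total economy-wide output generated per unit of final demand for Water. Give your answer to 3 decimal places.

Technical coefficients a_ij = z_ij / X_j:
  a_11 = 34/680 = 0.05, a_21 = 0/680 = 0.00, a_31 = 34/680 = 0.05, a_41 = 136/680 = 0.20
  a_12 = 19/380 = 0.05, a_22 = 57/380 = 0.15, a_32 = 0/380 = 0.00, a_42 = 76/380 = 0.20
  a_13 = 150/500 = 0.30, a_23 = 50/500 = 0.10, a_33 = 0/500 = 0.00, a_43 = 0/500 = 0.00
  a_14 = 136/340 = 0.40, a_24 = 85/340 = 0.25, a_34 = 68/340 = 0.20, a_44 = 0/340 = 0.00
I − A =
  [   0.95    -0.05    -0.30    -0.40]
  [   0.00     0.85    -0.10    -0.25]
  [  -0.05     0.00     1.00    -0.20]
  [  -0.20    -0.20     0.00     1.00]
Compute the cofactors C_ij = (−1)^(i+j)·(3×3 minor ij) of I−A; the adjugate is their transpose:
adj(I−A) = Cᵀ =
  [ 0.796000   0.142000   0.253000   0.404500]
  [ 0.059000   0.843000   0.102000   0.254750]
  [ 0.074000   0.046500   0.689500   0.179125]
  [ 0.171000   0.197000   0.071000   0.794500]
det(I−A) = Σ_j (I−A)_1j·C_1j = (0.95)(0.796000) + (-0.05)(0.059000) + (-0.30)(0.074000) + (-0.40)(0.171000) = 0.66265
(I − A)⁻¹ = adj(I−A) / det(I−A) ≈
  [   1.2012     0.2143     0.3818     0.6104]
  [   0.0890     1.2722     0.1539     0.3844]
  [   0.1117     0.0702     1.0405     0.2703]
  [   0.2581     0.2973     0.1071     1.1990]
The output multiplier for sector j is the column-j sum of the Leontief inverse (I − A)⁻¹ = adj(I−A) / det(I−A).
Column 3 of adj(I−A): (0.253000, 0.102000, 0.689500, 0.071000); det(I−A) = 0.66265.
m_3 = (0.253000 + 0.102000 + 0.689500 + 0.071000) / 0.66265 = 1.1155 / 0.66265 ≈ 1.683.

m_3 = 1.683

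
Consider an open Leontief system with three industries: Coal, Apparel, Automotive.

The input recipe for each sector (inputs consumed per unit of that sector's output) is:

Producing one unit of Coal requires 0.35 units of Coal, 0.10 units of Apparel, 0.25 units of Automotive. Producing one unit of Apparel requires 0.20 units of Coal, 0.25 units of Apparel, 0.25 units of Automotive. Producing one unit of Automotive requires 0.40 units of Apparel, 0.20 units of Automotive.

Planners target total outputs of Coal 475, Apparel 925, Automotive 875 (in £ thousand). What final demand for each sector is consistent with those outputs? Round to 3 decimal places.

I − A =
  [   0.65    -0.20     0.00]
  [  -0.10     0.75    -0.40]
  [  -0.25    -0.25     0.80]
d = (I − A) x:
  d_1 = (+0.65)·475 + (-0.20)·925 + (+0.00)·875 = 123.750
  d_2 = (-0.10)·475 + (+0.75)·925 + (-0.40)·875 = 296.250
  d_3 = (-0.25)·475 + (-0.25)·925 + (+0.80)·875 = 350.000

d_1 = 123.750, d_2 = 296.250, d_3 = 350.000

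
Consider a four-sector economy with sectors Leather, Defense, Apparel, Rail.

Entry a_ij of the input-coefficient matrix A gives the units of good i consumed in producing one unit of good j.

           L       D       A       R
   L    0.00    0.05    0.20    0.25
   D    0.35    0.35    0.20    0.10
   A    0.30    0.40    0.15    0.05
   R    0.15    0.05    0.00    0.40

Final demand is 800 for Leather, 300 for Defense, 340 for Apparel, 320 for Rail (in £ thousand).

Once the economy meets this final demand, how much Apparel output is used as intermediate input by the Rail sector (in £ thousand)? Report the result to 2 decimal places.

I − A =
  [   1.00    -0.05    -0.20    -0.25]
  [  -0.35     0.65    -0.20    -0.10]
  [  -0.30    -0.40     0.85    -0.05]
  [  -0.15    -0.05     0.00     0.60]
Compute the cofactors C_ij = (−1)^(i+j)·(3×3 minor ij) of I−A; the adjugate is their transpose:
adj(I−A) = Cᵀ =
  [ 0.278750   0.084625   0.085500   0.137375]
  [ 0.228750   0.440625   0.157500   0.181875]
  [ 0.211250   0.240625   0.345000   0.156875]
  [ 0.088750   0.057875   0.034500   0.387625]
det(I−A) = Σ_j (I−A)_1j·C_1j = (1.00)(0.278750) + (-0.05)(0.228750) + (-0.20)(0.211250) + (-0.25)(0.088750) = 0.202875
(I − A)⁻¹ = adj(I−A) / det(I−A) ≈
  [   1.3740     0.4171     0.4214     0.6771]
  [   1.1275     2.1719     0.7763     0.8965]
  [   1.0413     1.1861     1.7006     0.7733]
  [   0.4375     0.2853     0.1701     1.9107]
First solve x = (I − A)⁻¹ d = adj(I−A)·d / det(I−A); in particular x_R = (0.088750·800 + 0.057875·300 + 0.034500·340 + 0.387625·320) / 0.202875 = 224.1325 / 0.202875 ≈ 1104.7813.
Intermediate flow from A to R: z_AR = a_AR · x_R = 0.05 × 224.1325 / 0.202875 = 11.206625 / 0.202875 ≈ 55.24.

z_AR = 55.24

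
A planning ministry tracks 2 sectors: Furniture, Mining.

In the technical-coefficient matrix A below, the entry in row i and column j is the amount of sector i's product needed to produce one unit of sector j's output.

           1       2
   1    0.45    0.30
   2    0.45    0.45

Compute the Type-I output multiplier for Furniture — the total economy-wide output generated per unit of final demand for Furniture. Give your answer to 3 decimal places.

I − A =
  [   0.55    -0.30]
  [  -0.45     0.55]
det(I−A) = (0.55)(0.55) − (-0.30)(-0.45) = 0.1675
adj(I−A) = [[0.55, 0.30], [0.45, 0.55]]
(I − A)⁻¹ = adj(I−A) / det(I−A) ≈
  [   3.2836     1.7910]
  [   2.6866     3.2836]
The output multiplier for sector j is the column-j sum of the Leontief inverse (I − A)⁻¹ = adj(I−A) / det(I−A).
Column 1 of adj(I−A): (0.55, 0.45); det(I−A) = 0.1675.
m_1 = (0.55 + 0.45) / 0.1675 = 1.00 / 0.1675 ≈ 5.970.

m_1 = 5.970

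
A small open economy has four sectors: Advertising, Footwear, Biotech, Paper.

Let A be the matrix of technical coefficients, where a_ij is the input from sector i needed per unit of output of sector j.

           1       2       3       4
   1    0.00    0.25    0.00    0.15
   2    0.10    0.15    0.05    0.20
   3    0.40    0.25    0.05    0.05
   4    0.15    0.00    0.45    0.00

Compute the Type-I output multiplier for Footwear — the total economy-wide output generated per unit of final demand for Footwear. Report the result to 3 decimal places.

m_2 = 2.502

I − A =
  [   1.00    -0.25     0.00    -0.15]
  [  -0.10     0.85    -0.05    -0.20]
  [  -0.40    -0.25     0.95    -0.05]
  [  -0.15     0.00    -0.45     1.00]
Compute the cofactors C_ij = (−1)^(i+j)·(3×3 minor ij) of I−A; the adjugate is their transpose:
adj(I−A) = Cᵀ =
  [ 0.753375   0.248750   0.092375   0.167375]
  [ 0.177625   0.879125   0.145625   0.209750]
  [ 0.378875   0.346250   0.798375   0.166000]
  [ 0.283500   0.193125   0.373125   0.766250]
det(I−A) = Σ_j (I−A)_1j·C_1j = (1.00)(0.753375) + (-0.25)(0.177625) + (0.00)(0.378875) + (-0.15)(0.283500) = 0.66644375
(I − A)⁻¹ = adj(I−A) / det(I−A) ≈
  [   1.1304     0.3732     0.1386     0.2511]
  [   0.2665     1.3191     0.2185     0.3147]
  [   0.5685     0.5195     1.1980     0.2491]
  [   0.4254     0.2898     0.5599     1.1498]
The output multiplier for sector j is the column-j sum of the Leontief inverse (I − A)⁻¹ = adj(I−A) / det(I−A).
Column 2 of adj(I−A): (0.248750, 0.879125, 0.346250, 0.193125); det(I−A) = 0.66644375.
m_2 = (0.248750 + 0.879125 + 0.346250 + 0.193125) / 0.66644375 = 1.66725 / 0.66644375 ≈ 2.502.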